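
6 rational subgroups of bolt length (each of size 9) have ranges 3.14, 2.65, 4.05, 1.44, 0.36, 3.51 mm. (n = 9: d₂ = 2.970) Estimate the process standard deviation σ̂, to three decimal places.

R̄ = (3.14 + 2.65 + 4.05 + 1.44 + 0.36 + 3.51) / 6 = 2.5250
σ̂ = R̄ / d₂ = 2.5250 / 2.970 = 0.8502

0.850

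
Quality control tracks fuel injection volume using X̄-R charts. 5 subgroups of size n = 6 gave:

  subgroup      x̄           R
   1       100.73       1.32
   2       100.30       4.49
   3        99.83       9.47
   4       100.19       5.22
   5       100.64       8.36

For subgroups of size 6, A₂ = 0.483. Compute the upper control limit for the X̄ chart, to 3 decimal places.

X̄̄ = (100.73 + 100.30 + 99.83 + 100.19 + 100.64) / 5 = 501.6900 / 5 = 100.3380
R̄ = (1.32 + 4.49 + 9.47 + 5.22 + 8.36) / 5 = 28.8600 / 5 = 5.7720
UCL = X̄̄ + A₂·R̄ = 100.3380 + 0.483 × 5.7720 = 103.1259

103.126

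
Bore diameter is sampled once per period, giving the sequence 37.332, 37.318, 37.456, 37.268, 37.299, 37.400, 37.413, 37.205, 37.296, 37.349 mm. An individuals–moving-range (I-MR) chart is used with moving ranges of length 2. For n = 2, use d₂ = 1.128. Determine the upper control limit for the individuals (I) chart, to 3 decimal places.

37.581

X̄ = (37.332 + 37.318 + 37.456 + 37.268 + 37.299 + 37.400 + 37.413 + 37.205 + 37.296 + 37.349) / 10 = 37.3336
Moving ranges: 0.014, 0.138, 0.188, 0.031, 0.101, 0.013, 0.208, 0.091, 0.053; M̄R̄ = 0.8370 / 9 = 0.0930
UCL = X̄ + 3·M̄R̄/d₂ = 37.3336 + 3 × 0.0930 / 1.128 = 37.5809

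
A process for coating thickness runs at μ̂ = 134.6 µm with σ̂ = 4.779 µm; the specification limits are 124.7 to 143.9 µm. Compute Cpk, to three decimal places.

Cpu = (USL − μ̂) / (3σ̂) = (143.9 − 134.6) / (3 × 4.779) = 0.6487; Cpl = (μ̂ − LSL) / (3σ̂) = (134.6 − 124.7) / (3 × 4.779) = 0.6905; Cpk = min(Cpu, Cpl) = 0.6487

0.649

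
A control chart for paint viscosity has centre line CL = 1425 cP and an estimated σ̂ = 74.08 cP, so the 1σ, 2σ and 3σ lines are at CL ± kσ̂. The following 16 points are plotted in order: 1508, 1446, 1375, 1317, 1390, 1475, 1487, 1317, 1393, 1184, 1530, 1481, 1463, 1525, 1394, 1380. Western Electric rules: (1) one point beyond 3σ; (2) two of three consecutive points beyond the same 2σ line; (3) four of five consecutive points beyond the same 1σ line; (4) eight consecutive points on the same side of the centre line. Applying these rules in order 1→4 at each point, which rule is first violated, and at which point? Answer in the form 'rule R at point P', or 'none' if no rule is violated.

Zone of each point (C = within 1σ̂, B = 1σ̂–2σ̂, A = 2σ̂–3σ̂, * = beyond 3σ̂; sign = side of CL): 1:+B, 2:+C, 3:-C, 4:-B, 5:-C, 6:+C, 7:+C, 8:-B, 9:-C, 10:-*, 11:+B, 12:+C, 13:+C, 14:+B, 15:-C, 16:-C
Rule 1 (one point beyond the 3σ limits) is satisfied at point 10.

rule 1 at point 10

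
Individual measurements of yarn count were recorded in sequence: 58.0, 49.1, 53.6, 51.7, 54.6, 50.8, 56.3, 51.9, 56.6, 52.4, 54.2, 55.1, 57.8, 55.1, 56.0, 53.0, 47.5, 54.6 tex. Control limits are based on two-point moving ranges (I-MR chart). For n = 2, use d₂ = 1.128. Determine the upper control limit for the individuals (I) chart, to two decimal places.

64.03

X̄ = (58.0 + 49.1 + 53.6 + 51.7 + 54.6 + 50.8 + 56.3 + 51.9 + 56.6 + 52.4 + 54.2 + 55.1 + 57.8 + 55.1 + 56.0 + 53.0 + 47.5 + 54.6) / 18 = 53.7944
Moving ranges: 8.9, 4.5, 1.9, 2.9, 3.8, 5.5, 4.4, 4.7, 4.2, 1.8, 0.9, 2.7, 2.7, 0.9, 3.0, 5.5, 7.1; M̄R̄ = 65.4000 / 17 = 3.8471
UCL = X̄ + 3·M̄R̄/d₂ = 53.7944 + 3 × 3.8471 / 1.128 = 64.0260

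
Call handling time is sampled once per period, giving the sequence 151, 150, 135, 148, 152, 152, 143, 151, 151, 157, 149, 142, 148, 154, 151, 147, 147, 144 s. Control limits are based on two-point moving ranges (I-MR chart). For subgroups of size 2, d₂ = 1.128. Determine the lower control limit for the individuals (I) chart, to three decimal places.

X̄ = (151 + 150 + 135 + 148 + 152 + 152 + 143 + 151 + 151 + 157 + 149 + 142 + 148 + 154 + 151 + 147 + 147 + 144) / 18 = 148.4444
Moving ranges: 1, 15, 13, 4, 0, 9, 8, 0, 6, 8, 7, 6, 6, 3, 4, 0, 3; M̄R̄ = 93.0000 / 17 = 5.4706
LCL = X̄ − 3·M̄R̄/d₂ = 148.4444 − 3 × 5.4706 / 1.128 = 133.8950

133.895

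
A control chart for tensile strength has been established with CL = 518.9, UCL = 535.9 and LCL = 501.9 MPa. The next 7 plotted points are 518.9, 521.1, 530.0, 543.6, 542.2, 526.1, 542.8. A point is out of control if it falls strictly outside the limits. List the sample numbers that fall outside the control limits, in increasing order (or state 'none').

Compare each point to [501.9, 535.9]: sample 4 = 543.6 > UCL; sample 5 = 542.2 > UCL; sample 7 = 542.8 > UCL.

4, 5, 7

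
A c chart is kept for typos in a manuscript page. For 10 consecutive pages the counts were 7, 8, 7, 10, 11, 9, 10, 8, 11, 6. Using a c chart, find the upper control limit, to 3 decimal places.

17.549

c̄ = (7 + 8 + 7 + 10 + 11 + 9 + 10 + 8 + 11 + 6) / 10 = 87 / 10 = 8.7000
UCL = c̄ + 3√c̄ = 8.7000 + 3 × √8.7000 = 8.7000 + 3 × 2.9496 = 17.5487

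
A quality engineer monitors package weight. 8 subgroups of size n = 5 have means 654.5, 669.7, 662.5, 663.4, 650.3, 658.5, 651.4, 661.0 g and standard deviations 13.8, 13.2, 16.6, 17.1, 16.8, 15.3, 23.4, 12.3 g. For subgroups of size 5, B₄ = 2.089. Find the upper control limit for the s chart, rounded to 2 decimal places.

33.55

s̄ = (13.8 + 13.2 + 16.6 + 17.1 + 16.8 + 15.3 + 23.4 + 12.3) / 8 = 16.0625
UCL_s = B₄·s̄ = 2.089 × 16.0625 = 33.5546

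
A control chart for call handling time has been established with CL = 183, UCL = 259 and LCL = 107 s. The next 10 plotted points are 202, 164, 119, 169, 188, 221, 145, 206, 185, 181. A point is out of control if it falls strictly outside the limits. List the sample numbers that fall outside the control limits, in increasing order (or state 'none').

none

All 10 points lie within [107, 259].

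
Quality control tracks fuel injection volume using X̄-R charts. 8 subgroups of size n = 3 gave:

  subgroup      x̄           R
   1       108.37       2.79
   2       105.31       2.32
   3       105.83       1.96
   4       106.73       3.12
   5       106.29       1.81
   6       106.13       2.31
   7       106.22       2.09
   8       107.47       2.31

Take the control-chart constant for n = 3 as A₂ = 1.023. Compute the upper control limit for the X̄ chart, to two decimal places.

108.94

X̄̄ = (108.37 + 105.31 + 105.83 + 106.73 + 106.29 + 106.13 + 106.22 + 107.47) / 8 = 852.3500 / 8 = 106.5438
R̄ = (2.79 + 2.32 + 1.96 + 3.12 + 1.81 + 2.31 + 2.09 + 2.31) / 8 = 18.7100 / 8 = 2.3388
UCL = X̄̄ + A₂·R̄ = 106.5438 + 1.023 × 2.3388 = 108.9363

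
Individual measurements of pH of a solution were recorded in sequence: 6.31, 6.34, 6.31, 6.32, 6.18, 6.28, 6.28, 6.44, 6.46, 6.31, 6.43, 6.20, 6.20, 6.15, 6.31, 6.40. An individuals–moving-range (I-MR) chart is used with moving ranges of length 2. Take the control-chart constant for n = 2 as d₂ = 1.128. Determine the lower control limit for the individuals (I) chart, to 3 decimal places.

X̄ = (6.31 + 6.34 + 6.31 + 6.32 + 6.18 + 6.28 + 6.28 + 6.44 + 6.46 + 6.31 + 6.43 + 6.20 + 6.20 + 6.15 + 6.31 + 6.40) / 16 = 6.3075
Moving ranges: 0.03, 0.03, 0.01, 0.14, 0.10, 0.00, 0.16, 0.02, 0.15, 0.12, 0.23, 0.00, 0.05, 0.16, 0.09; M̄R̄ = 1.2900 / 15 = 0.0860
LCL = X̄ − 3·M̄R̄/d₂ = 6.3075 − 3 × 0.0860 / 1.128 = 6.0788

6.079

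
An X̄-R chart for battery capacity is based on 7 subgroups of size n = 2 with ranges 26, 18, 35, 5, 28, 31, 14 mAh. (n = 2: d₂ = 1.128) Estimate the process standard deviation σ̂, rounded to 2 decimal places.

19.88

R̄ = (26 + 18 + 35 + 5 + 28 + 31 + 14) / 7 = 22.4286
σ̂ = R̄ / d₂ = 22.4286 / 1.128 = 19.8835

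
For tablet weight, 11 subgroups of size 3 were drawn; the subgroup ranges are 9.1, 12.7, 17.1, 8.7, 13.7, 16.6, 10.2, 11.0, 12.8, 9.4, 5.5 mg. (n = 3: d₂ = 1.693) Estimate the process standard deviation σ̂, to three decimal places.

6.809

R̄ = (9.1 + 12.7 + 17.1 + 8.7 + 13.7 + 16.6 + 10.2 + 11.0 + 12.8 + 9.4 + 5.5) / 11 = 11.5273
σ̂ = R̄ / d₂ = 11.5273 / 1.693 = 6.8088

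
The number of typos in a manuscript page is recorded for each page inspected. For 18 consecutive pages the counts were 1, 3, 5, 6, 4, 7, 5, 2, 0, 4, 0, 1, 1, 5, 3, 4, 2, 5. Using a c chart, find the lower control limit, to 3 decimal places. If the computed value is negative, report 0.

0.000

c̄ = (1 + 3 + 5 + 6 + 4 + 7 + 5 + 2 + 0 + 4 + 0 + 1 + 1 + 5 + 3 + 4 + 2 + 5) / 18 = 58 / 18 = 3.2222
LCL = c̄ − 3√c̄ = 3.2222 − 3 × 1.7951 = -2.1629 → 0 (cannot be negative)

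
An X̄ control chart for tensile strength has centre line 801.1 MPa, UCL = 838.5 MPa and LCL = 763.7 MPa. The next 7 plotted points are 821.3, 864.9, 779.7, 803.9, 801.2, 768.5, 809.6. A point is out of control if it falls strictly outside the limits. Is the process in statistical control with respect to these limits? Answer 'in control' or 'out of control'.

out of control

Compare each point to [763.7, 838.5]: sample 2 = 864.9 > UCL.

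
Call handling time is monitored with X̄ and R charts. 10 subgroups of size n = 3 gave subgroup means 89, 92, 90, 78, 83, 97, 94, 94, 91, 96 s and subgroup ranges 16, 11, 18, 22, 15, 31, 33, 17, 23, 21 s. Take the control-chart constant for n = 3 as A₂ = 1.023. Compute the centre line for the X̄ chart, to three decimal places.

90.400

X̄̄ = (89 + 92 + 90 + 78 + 83 + 97 + 94 + 94 + 91 + 96) / 10 = 904.0000 / 10 = 90.4000
CL = X̄̄ = 90.4000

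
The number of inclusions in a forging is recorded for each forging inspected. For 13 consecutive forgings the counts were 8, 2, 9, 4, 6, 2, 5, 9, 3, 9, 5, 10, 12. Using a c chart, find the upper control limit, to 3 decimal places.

14.087

c̄ = (8 + 2 + 9 + 4 + 6 + 2 + 5 + 9 + 3 + 9 + 5 + 10 + 12) / 13 = 84 / 13 = 6.4615
UCL = c̄ + 3√c̄ = 6.4615 + 3 × √6.4615 = 6.4615 + 3 × 2.5420 = 14.0874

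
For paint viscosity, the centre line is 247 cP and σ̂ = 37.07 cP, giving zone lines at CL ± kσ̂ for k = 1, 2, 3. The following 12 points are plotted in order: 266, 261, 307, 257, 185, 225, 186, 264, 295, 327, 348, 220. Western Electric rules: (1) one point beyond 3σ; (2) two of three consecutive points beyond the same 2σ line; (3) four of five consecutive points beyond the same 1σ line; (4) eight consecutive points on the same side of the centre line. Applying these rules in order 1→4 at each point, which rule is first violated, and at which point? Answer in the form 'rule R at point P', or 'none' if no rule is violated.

rule 2 at point 11

Zone of each point (C = within 1σ̂, B = 1σ̂–2σ̂, A = 2σ̂–3σ̂, * = beyond 3σ̂; sign = side of CL): 1:+C, 2:+C, 3:+B, 4:+C, 5:-B, 6:-C, 7:-B, 8:+C, 9:+B, 10:+A, 11:+A, 12:-C
Rule 2 (two of three consecutive points beyond the same 2σ limit) is satisfied at point 11.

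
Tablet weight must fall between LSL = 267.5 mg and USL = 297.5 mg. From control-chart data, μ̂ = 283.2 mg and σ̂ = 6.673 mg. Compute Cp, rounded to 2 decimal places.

Cp = (USL − LSL) / (6σ̂) = (297.5 − 267.5) / (6 × 6.673) = 30.0000 / 40.0380 = 0.7493

0.75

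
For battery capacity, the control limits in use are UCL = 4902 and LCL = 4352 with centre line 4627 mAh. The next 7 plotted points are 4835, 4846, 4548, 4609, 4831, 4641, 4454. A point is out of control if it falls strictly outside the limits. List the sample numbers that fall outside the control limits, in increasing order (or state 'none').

All 7 points lie within [4352, 4902].

none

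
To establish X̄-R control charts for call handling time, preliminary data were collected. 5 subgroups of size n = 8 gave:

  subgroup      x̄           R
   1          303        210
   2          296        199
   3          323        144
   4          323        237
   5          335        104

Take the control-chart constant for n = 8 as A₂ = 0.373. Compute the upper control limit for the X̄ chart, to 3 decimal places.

382.692

X̄̄ = (303 + 296 + 323 + 323 + 335) / 5 = 1580.0000 / 5 = 316.0000
R̄ = (210 + 199 + 144 + 237 + 104) / 5 = 894.0000 / 5 = 178.8000
UCL = X̄̄ + A₂·R̄ = 316.0000 + 0.373 × 178.8000 = 382.6924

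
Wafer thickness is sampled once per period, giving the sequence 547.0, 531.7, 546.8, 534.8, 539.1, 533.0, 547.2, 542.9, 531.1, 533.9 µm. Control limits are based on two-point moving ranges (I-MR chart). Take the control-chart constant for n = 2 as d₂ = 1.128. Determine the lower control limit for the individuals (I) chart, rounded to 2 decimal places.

X̄ = (547.0 + 531.7 + 546.8 + 534.8 + 539.1 + 533.0 + 547.2 + 542.9 + 531.1 + 533.9) / 10 = 538.7500
Moving ranges: 15.3, 15.1, 12.0, 4.3, 6.1, 14.2, 4.3, 11.8, 2.8; M̄R̄ = 85.9000 / 9 = 9.5444
LCL = X̄ − 3·M̄R̄/d₂ = 538.7500 − 3 × 9.5444 / 1.128 = 513.3658

513.37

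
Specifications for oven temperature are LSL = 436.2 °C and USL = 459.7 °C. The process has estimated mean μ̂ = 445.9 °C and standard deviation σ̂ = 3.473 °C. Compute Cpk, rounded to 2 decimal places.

Cpu = (USL − μ̂) / (3σ̂) = (459.7 − 445.9) / (3 × 3.473) = 1.3245; Cpl = (μ̂ − LSL) / (3σ̂) = (445.9 − 436.2) / (3 × 3.473) = 0.9310; Cpk = min(Cpu, Cpl) = 0.9310

0.93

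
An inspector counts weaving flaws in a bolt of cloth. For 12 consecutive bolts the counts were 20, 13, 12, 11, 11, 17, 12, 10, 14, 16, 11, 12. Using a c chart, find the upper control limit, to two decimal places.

c̄ = (20 + 13 + 12 + 11 + 11 + 17 + 12 + 10 + 14 + 16 + 11 + 12) / 12 = 159 / 12 = 13.2500
UCL = c̄ + 3√c̄ = 13.2500 + 3 × √13.2500 = 13.2500 + 3 × 3.6401 = 24.1702

24.17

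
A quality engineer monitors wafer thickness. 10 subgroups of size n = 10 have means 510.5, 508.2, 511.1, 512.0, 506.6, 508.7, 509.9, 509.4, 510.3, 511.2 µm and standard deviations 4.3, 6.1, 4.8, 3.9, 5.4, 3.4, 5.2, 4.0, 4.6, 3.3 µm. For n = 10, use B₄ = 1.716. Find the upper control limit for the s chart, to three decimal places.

7.722

s̄ = (4.3 + 6.1 + 4.8 + 3.9 + 5.4 + 3.4 + 5.2 + 4.0 + 4.6 + 3.3) / 10 = 4.5000
UCL_s = B₄·s̄ = 1.716 × 4.5000 = 7.7220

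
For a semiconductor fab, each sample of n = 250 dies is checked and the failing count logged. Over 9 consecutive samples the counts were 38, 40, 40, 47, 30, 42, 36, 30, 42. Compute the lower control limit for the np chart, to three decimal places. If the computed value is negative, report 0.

21.242

p̄ = Σdᵢ / (k·n) = 345 / (9 × 250) = 0.15333
LCL = np̄ − 3·√(np̄(1−p̄)) = 38.3333 − 3 × 5.6970 = 21.2424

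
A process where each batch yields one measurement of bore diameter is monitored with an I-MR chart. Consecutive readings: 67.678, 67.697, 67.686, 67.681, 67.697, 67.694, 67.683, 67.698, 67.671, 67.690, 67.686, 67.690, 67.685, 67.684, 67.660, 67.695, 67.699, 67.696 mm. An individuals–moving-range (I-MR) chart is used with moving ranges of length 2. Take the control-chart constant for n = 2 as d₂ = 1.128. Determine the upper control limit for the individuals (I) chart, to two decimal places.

X̄ = (67.678 + 67.697 + 67.686 + 67.681 + 67.697 + 67.694 + 67.683 + 67.698 + 67.671 + 67.690 + 67.686 + 67.690 + 67.685 + 67.684 + 67.660 + 67.695 + 67.699 + 67.696) / 18 = 67.6872
Moving ranges: 0.019, 0.011, 0.005, 0.016, 0.003, 0.011, 0.015, 0.027, 0.019, 0.004, 0.004, 0.005, 0.001, 0.024, 0.035, 0.004, 0.003; M̄R̄ = 0.2060 / 17 = 0.0121
UCL = X̄ + 3·M̄R̄/d₂ = 67.6872 + 3 × 0.0121 / 1.128 = 67.7195

67.72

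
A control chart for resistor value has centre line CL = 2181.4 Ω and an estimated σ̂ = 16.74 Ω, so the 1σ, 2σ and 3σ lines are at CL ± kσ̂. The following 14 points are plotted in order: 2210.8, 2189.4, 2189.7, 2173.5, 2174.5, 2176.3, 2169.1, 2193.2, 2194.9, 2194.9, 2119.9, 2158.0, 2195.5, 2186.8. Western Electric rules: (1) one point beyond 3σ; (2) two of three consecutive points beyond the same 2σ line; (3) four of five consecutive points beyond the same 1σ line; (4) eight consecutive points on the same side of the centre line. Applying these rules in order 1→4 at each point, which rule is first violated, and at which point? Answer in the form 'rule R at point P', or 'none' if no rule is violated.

rule 1 at point 11

Zone of each point (C = within 1σ̂, B = 1σ̂–2σ̂, A = 2σ̂–3σ̂, * = beyond 3σ̂; sign = side of CL): 1:+B, 2:+C, 3:+C, 4:-C, 5:-C, 6:-C, 7:-C, 8:+C, 9:+C, 10:+C, 11:-*, 12:-B, 13:+C, 14:+C
Rule 1 (one point beyond the 3σ limits) is satisfied at point 11.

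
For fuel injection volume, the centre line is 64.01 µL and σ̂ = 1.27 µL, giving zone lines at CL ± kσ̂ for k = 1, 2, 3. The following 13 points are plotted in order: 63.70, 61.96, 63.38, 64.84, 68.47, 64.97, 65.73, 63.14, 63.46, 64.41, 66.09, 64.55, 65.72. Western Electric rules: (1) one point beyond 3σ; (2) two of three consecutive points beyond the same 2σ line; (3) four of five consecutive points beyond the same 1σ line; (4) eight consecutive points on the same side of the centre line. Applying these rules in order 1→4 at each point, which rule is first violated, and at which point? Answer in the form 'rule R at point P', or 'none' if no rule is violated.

rule 1 at point 5

Zone of each point (C = within 1σ̂, B = 1σ̂–2σ̂, A = 2σ̂–3σ̂, * = beyond 3σ̂; sign = side of CL): 1:-C, 2:-B, 3:-C, 4:+C, 5:+*, 6:+C, 7:+B, 8:-C, 9:-C, 10:+C, 11:+B, 12:+C, 13:+B
Rule 1 (one point beyond the 3σ limits) is satisfied at point 5.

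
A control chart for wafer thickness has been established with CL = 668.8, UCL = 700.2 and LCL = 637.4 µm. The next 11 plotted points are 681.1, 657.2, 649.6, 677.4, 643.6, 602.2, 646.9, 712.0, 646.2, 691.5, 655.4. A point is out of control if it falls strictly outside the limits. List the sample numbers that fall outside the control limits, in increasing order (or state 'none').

6, 8

Compare each point to [637.4, 700.2]: sample 6 = 602.2 < LCL; sample 8 = 712.0 > UCL.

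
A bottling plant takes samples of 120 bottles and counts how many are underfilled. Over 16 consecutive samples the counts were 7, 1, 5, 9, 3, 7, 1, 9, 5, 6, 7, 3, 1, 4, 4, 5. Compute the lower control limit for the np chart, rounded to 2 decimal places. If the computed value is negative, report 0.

p̄ = Σdᵢ / (k·n) = 77 / (16 × 120) = 0.04010
LCL = np̄ − 3·√(np̄(1−p̄)) = 4.8125 − 3 × 2.1493 = -1.6354 → 0 (negative, so LCL = 0)

0.00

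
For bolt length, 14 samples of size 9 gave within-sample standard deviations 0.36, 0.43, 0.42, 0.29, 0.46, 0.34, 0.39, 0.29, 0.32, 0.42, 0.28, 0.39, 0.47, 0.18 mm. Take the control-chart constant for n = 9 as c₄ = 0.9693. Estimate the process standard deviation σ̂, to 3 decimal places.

s̄ = (0.36 + 0.43 + 0.42 + 0.29 + 0.46 + 0.34 + 0.39 + 0.29 + 0.32 + 0.42 + 0.28 + 0.39 + 0.47 + 0.18) / 14 = 0.3600
σ̂ = s̄ / c₄ = 0.3600 / 0.9693 = 0.3714

0.371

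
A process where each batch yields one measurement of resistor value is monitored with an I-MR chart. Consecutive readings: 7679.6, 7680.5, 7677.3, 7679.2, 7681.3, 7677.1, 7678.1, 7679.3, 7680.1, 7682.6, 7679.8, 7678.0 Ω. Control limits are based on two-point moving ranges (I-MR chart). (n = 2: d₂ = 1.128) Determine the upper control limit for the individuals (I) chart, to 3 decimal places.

X̄ = (7679.6 + 7680.5 + 7677.3 + 7679.2 + 7681.3 + 7677.1 + 7678.1 + 7679.3 + 7680.1 + 7682.6 + 7679.8 + 7678.0) / 12 = 7679.4083
Moving ranges: 0.9, 3.2, 1.9, 2.1, 4.2, 1.0, 1.2, 0.8, 2.5, 2.8, 1.8; M̄R̄ = 22.4000 / 11 = 2.0364
UCL = X̄ + 3·M̄R̄/d₂ = 7679.4083 + 3 × 2.0364 / 1.128 = 7684.8242

7684.824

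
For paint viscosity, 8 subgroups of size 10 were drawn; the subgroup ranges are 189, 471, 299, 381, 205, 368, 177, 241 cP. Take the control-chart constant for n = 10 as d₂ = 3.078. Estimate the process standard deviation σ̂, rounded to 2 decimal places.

94.66

R̄ = (189 + 471 + 299 + 381 + 205 + 368 + 177 + 241) / 8 = 291.3750
σ̂ = R̄ / d₂ = 291.3750 / 3.078 = 94.6637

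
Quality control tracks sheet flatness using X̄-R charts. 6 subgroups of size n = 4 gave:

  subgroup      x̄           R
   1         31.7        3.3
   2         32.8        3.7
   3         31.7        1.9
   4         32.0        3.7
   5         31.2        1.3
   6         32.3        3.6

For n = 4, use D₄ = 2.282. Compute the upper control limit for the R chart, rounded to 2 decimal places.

R̄ = (3.3 + 3.7 + 1.9 + 3.7 + 1.3 + 3.6) / 6 = 17.5000 / 6 = 2.9167
UCL_R = D₄·R̄ = 2.282 × 2.9167 = 6.6558

6.66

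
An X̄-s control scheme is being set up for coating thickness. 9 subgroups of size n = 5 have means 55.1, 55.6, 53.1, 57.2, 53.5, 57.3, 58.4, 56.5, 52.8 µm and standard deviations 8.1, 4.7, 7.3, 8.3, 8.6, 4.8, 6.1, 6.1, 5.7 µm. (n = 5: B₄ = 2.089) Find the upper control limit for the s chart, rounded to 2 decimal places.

s̄ = (8.1 + 4.7 + 7.3 + 8.3 + 8.6 + 4.8 + 6.1 + 6.1 + 5.7) / 9 = 6.6333
UCL_s = B₄·s̄ = 2.089 × 6.6333 = 13.8570

13.86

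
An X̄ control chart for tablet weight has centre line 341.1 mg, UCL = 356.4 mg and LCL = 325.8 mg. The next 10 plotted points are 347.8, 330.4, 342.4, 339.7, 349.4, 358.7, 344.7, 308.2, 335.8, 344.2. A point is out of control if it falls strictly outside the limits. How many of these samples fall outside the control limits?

Compare each point to [325.8, 356.4]: sample 6 = 358.7 > UCL; sample 8 = 308.2 < LCL.

2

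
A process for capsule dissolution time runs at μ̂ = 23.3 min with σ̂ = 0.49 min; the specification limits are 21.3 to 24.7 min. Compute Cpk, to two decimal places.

Cpu = (USL − μ̂) / (3σ̂) = (24.7 − 23.3) / (3 × 0.49) = 0.9524; Cpl = (μ̂ − LSL) / (3σ̂) = (23.3 − 21.3) / (3 × 0.49) = 1.3605; Cpk = min(Cpu, Cpl) = 0.9524

0.95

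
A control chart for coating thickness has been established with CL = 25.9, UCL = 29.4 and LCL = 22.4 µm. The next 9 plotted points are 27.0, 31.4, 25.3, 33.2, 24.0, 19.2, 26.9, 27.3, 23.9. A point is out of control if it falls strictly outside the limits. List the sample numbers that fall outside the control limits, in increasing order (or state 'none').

2, 4, 6

Compare each point to [22.4, 29.4]: sample 2 = 31.4 > UCL; sample 4 = 33.2 > UCL; sample 6 = 19.2 < LCL.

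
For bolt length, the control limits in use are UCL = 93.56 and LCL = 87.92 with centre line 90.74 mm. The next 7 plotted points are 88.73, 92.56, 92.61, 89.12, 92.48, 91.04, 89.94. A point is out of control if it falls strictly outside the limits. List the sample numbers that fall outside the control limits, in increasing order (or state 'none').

All 7 points lie within [87.92, 93.56].

none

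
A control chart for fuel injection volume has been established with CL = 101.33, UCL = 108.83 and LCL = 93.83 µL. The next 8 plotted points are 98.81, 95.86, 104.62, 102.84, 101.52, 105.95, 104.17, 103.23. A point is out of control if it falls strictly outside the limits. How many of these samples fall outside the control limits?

0

All 8 points lie within [93.83, 108.83].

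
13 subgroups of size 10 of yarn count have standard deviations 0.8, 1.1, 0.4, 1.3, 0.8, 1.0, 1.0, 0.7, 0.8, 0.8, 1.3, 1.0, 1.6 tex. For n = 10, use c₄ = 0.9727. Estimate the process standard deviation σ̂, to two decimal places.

1.00

s̄ = (0.8 + 1.1 + 0.4 + 1.3 + 0.8 + 1.0 + 1.0 + 0.7 + 0.8 + 0.8 + 1.3 + 1.0 + 1.6) / 13 = 0.9692
σ̂ = s̄ / c₄ = 0.9692 / 0.9727 = 0.9964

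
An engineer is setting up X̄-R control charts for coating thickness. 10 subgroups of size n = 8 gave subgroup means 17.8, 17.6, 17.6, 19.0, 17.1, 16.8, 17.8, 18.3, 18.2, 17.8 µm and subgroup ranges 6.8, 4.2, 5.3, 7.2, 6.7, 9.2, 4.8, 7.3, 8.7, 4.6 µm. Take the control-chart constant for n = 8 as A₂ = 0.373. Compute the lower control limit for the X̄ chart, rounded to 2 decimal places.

15.38

X̄̄ = (17.8 + 17.6 + 17.6 + 19.0 + 17.1 + 16.8 + 17.8 + 18.3 + 18.2 + 17.8) / 10 = 178.0000 / 10 = 17.8000
R̄ = (6.8 + 4.2 + 5.3 + 7.2 + 6.7 + 9.2 + 4.8 + 7.3 + 8.7 + 4.6) / 10 = 64.8000 / 10 = 6.4800
LCL = X̄̄ − A₂·R̄ = 17.8000 − 0.373 × 6.4800 = 15.3830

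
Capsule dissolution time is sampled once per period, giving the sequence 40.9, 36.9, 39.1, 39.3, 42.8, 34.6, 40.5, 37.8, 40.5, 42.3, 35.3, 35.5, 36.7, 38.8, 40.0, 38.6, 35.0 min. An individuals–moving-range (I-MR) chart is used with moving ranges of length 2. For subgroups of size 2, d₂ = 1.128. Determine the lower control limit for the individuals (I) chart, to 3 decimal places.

30.544

X̄ = (40.9 + 36.9 + 39.1 + 39.3 + 42.8 + 34.6 + 40.5 + 37.8 + 40.5 + 42.3 + 35.3 + 35.5 + 36.7 + 38.8 + 40.0 + 38.6 + 35.0) / 17 = 38.5059
Moving ranges: 4.0, 2.2, 0.2, 3.5, 8.2, 5.9, 2.7, 2.7, 1.8, 7.0, 0.2, 1.2, 2.1, 1.2, 1.4, 3.6; M̄R̄ = 47.9000 / 16 = 2.9937
LCL = X̄ − 3·M̄R̄/d₂ = 38.5059 − 3 × 2.9937 / 1.128 = 30.5438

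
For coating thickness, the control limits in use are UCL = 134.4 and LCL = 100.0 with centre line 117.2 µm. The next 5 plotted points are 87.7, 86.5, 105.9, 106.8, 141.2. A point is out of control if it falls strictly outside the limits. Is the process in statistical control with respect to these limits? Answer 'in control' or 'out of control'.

Compare each point to [100.0, 134.4]: sample 1 = 87.7 < LCL; sample 2 = 86.5 < LCL; sample 5 = 141.2 > UCL.

out of control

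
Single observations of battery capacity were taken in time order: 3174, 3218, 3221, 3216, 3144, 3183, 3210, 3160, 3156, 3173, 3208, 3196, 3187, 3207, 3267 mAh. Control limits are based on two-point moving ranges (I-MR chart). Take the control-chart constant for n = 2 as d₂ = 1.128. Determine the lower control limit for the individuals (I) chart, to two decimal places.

X̄ = (3174 + 3218 + 3221 + 3216 + 3144 + 3183 + 3210 + 3160 + 3156 + 3173 + 3208 + 3196 + 3187 + 3207 + 3267) / 15 = 3194.6667
Moving ranges: 44, 3, 5, 72, 39, 27, 50, 4, 17, 35, 12, 9, 20, 60; M̄R̄ = 397.0000 / 14 = 28.3571
LCL = X̄ − 3·M̄R̄/d₂ = 3194.6667 − 3 × 28.3571 / 1.128 = 3119.2487

3119.25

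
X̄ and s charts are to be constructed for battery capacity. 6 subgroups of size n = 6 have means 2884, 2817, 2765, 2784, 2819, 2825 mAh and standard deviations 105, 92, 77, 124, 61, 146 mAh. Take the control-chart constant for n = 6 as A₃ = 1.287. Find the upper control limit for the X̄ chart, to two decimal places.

X̄̄ = (2884 + 2817 + 2765 + 2784 + 2819 + 2825) / 6 = 2815.6667
s̄ = (105 + 92 + 77 + 124 + 61 + 146) / 6 = 100.8333
UCL = X̄̄ + A₃·s̄ = 2815.6667 + 1.287 × 100.8333 = 2945.4392

2945.44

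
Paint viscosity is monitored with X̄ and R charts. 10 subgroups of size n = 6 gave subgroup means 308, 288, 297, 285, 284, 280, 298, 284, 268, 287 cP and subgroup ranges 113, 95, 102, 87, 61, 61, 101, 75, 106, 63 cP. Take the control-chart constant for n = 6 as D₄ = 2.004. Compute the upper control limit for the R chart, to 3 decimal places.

R̄ = (113 + 95 + 102 + 87 + 61 + 61 + 101 + 75 + 106 + 63) / 10 = 864.0000 / 10 = 86.4000
UCL_R = D₄·R̄ = 2.004 × 86.4000 = 173.1456

173.146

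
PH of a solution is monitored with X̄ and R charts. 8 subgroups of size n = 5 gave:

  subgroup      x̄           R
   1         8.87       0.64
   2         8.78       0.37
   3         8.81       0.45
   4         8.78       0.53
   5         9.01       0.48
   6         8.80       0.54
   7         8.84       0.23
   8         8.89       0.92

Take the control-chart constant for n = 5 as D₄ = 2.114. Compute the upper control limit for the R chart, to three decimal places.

1.099

R̄ = (0.64 + 0.37 + 0.45 + 0.53 + 0.48 + 0.54 + 0.23 + 0.92) / 8 = 4.1600 / 8 = 0.5200
UCL_R = D₄·R̄ = 2.114 × 0.5200 = 1.0993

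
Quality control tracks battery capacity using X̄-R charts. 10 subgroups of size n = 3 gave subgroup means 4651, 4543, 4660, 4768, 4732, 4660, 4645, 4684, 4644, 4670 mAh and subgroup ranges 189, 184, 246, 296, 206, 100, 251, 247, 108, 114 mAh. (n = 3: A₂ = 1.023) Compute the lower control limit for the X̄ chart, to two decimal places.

X̄̄ = (4651 + 4543 + 4660 + 4768 + 4732 + 4660 + 4645 + 4684 + 4644 + 4670) / 10 = 46657.0000 / 10 = 4665.7000
R̄ = (189 + 184 + 246 + 296 + 206 + 100 + 251 + 247 + 108 + 114) / 10 = 1941.0000 / 10 = 194.1000
LCL = X̄̄ − A₂·R̄ = 4665.7000 − 1.023 × 194.1000 = 4467.1357

4467.14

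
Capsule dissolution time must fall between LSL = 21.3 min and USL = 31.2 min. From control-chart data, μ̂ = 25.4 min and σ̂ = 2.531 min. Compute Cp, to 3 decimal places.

0.652

Cp = (USL − LSL) / (6σ̂) = (31.2 − 21.3) / (6 × 2.531) = 9.9000 / 15.1860 = 0.6519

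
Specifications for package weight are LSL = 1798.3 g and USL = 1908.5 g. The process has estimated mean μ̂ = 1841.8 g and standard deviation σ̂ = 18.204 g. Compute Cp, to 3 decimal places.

Cp = (USL − LSL) / (6σ̂) = (1908.5 − 1798.3) / (6 × 18.204) = 110.2000 / 109.2240 = 1.0089

1.009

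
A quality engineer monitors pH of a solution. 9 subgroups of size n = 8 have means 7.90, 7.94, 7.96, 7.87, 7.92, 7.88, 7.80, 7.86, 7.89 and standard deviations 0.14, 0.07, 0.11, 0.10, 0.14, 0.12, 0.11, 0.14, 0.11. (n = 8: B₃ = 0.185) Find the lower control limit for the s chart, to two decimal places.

s̄ = (0.14 + 0.07 + 0.11 + 0.10 + 0.14 + 0.12 + 0.11 + 0.14 + 0.11) / 9 = 0.1156
LCL_s = B₃·s̄ = 0.185 × 0.1156 = 0.0214

0.02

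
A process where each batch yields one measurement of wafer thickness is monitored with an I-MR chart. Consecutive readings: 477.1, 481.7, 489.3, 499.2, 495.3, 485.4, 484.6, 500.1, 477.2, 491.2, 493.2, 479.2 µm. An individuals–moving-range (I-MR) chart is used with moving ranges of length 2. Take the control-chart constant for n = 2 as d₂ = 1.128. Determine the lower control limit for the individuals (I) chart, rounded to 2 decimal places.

X̄ = (477.1 + 481.7 + 489.3 + 499.2 + 495.3 + 485.4 + 484.6 + 500.1 + 477.2 + 491.2 + 493.2 + 479.2) / 12 = 487.7917
Moving ranges: 4.6, 7.6, 9.9, 3.9, 9.9, 0.8, 15.5, 22.9, 14.0, 2.0, 14.0; M̄R̄ = 105.1000 / 11 = 9.5545
LCL = X̄ − 3·M̄R̄/d₂ = 487.7917 − 3 × 9.5545 / 1.128 = 462.3806

462.38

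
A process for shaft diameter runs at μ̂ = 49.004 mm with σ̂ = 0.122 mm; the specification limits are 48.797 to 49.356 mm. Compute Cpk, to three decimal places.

0.566

Cpu = (USL − μ̂) / (3σ̂) = (49.356 − 49.004) / (3 × 0.122) = 0.9617; Cpl = (μ̂ − LSL) / (3σ̂) = (49.004 − 48.797) / (3 × 0.122) = 0.5656; Cpk = min(Cpu, Cpl) = 0.5656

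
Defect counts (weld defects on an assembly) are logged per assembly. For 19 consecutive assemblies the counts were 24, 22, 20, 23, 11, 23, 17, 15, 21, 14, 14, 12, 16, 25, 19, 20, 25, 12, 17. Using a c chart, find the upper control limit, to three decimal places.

31.297

c̄ = (24 + 22 + 20 + 23 + 11 + 23 + 17 + 15 + 21 + 14 + 14 + 12 + 16 + 25 + 19 + 20 + 25 + 12 + 17) / 19 = 350 / 19 = 18.4211
UCL = c̄ + 3√c̄ = 18.4211 + 3 × √18.4211 = 18.4211 + 3 × 4.2920 = 31.2970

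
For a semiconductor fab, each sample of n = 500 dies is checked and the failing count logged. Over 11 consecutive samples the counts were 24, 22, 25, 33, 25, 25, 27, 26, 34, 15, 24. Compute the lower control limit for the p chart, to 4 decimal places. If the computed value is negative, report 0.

0.0214

p̄ = Σdᵢ / (k·n) = 280 / (11 × 500) = 0.05091
LCL = p̄ − 3·√(p̄(1−p̄)/n) = 0.05091 − 3 × 0.00983 = 0.02142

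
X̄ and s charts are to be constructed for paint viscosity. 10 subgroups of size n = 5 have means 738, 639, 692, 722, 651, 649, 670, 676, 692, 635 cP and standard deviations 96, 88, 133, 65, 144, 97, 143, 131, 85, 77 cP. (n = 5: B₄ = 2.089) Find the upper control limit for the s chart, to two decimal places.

221.23

s̄ = (96 + 88 + 133 + 65 + 144 + 97 + 143 + 131 + 85 + 77) / 10 = 105.9000
UCL_s = B₄·s̄ = 2.089 × 105.9000 = 221.2251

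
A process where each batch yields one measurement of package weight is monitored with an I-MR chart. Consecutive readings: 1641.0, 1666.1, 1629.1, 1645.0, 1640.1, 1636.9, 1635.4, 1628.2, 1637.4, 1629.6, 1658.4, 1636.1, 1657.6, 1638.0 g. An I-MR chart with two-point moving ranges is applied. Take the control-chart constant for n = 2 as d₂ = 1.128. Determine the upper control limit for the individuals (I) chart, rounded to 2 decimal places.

1683.08

X̄ = (1641.0 + 1666.1 + 1629.1 + 1645.0 + 1640.1 + 1636.9 + 1635.4 + 1628.2 + 1637.4 + 1629.6 + 1658.4 + 1636.1 + 1657.6 + 1638.0) / 14 = 1641.3500
Moving ranges: 25.1, 37.0, 15.9, 4.9, 3.2, 1.5, 7.2, 9.2, 7.8, 28.8, 22.3, 21.5, 19.6; M̄R̄ = 204.0000 / 13 = 15.6923
UCL = X̄ + 3·M̄R̄/d₂ = 1641.3500 + 3 × 15.6923 / 1.128 = 1683.0849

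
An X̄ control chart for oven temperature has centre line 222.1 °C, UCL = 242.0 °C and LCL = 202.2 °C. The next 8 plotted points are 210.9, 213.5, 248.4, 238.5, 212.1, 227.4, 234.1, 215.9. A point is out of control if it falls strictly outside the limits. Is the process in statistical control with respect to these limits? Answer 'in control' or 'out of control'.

Compare each point to [202.2, 242.0]: sample 3 = 248.4 > UCL.

out of control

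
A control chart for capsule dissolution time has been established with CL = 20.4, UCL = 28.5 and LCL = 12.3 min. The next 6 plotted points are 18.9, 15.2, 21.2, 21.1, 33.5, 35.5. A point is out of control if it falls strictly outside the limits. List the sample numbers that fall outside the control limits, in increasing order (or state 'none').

Compare each point to [12.3, 28.5]: sample 5 = 33.5 > UCL; sample 6 = 35.5 > UCL.

5, 6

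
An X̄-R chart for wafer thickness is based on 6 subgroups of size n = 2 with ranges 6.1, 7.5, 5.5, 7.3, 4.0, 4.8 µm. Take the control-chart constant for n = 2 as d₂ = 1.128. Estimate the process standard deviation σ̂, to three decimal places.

5.201

R̄ = (6.1 + 7.5 + 5.5 + 7.3 + 4.0 + 4.8) / 6 = 5.8667
σ̂ = R̄ / d₂ = 5.8667 / 1.128 = 5.2009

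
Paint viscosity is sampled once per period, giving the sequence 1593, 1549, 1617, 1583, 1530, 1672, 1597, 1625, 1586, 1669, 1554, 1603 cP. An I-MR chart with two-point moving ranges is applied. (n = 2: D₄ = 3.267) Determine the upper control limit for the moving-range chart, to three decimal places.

216.810

Moving ranges: 44, 68, 34, 53, 142, 75, 28, 39, 83, 115, 49; M̄R̄ = 730.0000 / 11 = 66.3636
UCL_MR = D₄·M̄R̄ = 3.267 × 66.3636 = 216.8100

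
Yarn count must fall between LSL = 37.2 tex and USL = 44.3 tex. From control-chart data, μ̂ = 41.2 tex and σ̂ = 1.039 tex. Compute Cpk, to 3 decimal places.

Cpu = (USL − μ̂) / (3σ̂) = (44.3 − 41.2) / (3 × 1.039) = 0.9945; Cpl = (μ̂ − LSL) / (3σ̂) = (41.2 − 37.2) / (3 × 1.039) = 1.2833; Cpk = min(Cpu, Cpl) = 0.9945

0.995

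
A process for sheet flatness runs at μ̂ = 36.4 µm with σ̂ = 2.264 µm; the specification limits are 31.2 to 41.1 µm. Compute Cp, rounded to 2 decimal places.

Cp = (USL − LSL) / (6σ̂) = (41.1 − 31.2) / (6 × 2.264) = 9.9000 / 13.5840 = 0.7288

0.73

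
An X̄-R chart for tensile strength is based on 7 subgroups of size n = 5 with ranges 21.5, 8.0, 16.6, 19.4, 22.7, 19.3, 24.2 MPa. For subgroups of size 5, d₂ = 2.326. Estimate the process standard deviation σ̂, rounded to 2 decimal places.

R̄ = (21.5 + 8.0 + 16.6 + 19.4 + 22.7 + 19.3 + 24.2) / 7 = 18.8143
σ̂ = R̄ / d₂ = 18.8143 / 2.326 = 8.0887

8.09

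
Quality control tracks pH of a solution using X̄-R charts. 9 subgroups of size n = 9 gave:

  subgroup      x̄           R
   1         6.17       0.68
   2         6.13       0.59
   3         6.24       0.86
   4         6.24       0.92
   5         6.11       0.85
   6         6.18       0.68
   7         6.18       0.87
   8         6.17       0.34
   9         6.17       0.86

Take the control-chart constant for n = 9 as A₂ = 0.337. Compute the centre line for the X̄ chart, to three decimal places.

X̄̄ = (6.17 + 6.13 + 6.24 + 6.24 + 6.11 + 6.18 + 6.18 + 6.17 + 6.17) / 9 = 55.5900 / 9 = 6.1767
CL = X̄̄ = 6.1767

6.177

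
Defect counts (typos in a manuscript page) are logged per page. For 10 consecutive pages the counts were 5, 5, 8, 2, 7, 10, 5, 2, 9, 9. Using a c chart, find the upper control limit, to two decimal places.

c̄ = (5 + 5 + 8 + 2 + 7 + 10 + 5 + 2 + 9 + 9) / 10 = 62 / 10 = 6.2000
UCL = c̄ + 3√c̄ = 6.2000 + 3 × √6.2000 = 6.2000 + 3 × 2.4900 = 13.6699

13.67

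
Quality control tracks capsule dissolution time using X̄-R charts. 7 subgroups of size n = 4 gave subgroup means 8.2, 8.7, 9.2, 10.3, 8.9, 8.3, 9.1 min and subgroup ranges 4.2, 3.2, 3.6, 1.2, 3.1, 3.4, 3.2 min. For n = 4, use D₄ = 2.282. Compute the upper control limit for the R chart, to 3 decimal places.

R̄ = (4.2 + 3.2 + 3.6 + 1.2 + 3.1 + 3.4 + 3.2) / 7 = 21.9000 / 7 = 3.1286
UCL_R = D₄·R̄ = 2.282 × 3.1286 = 7.1394

7.139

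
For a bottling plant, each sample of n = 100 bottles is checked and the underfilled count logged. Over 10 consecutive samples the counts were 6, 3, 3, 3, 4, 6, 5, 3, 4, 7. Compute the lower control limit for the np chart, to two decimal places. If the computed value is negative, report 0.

0.00

p̄ = Σdᵢ / (k·n) = 44 / (10 × 100) = 0.04400
LCL = np̄ − 3·√(np̄(1−p̄)) = 4.4000 − 3 × 2.0510 = -1.7529 → 0 (negative, so LCL = 0)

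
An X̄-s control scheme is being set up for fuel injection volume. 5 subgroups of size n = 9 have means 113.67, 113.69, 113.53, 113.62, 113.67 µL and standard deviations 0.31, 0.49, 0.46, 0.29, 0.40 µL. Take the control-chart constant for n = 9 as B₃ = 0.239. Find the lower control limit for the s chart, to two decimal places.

s̄ = (0.31 + 0.49 + 0.46 + 0.29 + 0.40) / 5 = 0.3900
LCL_s = B₃·s̄ = 0.239 × 0.3900 = 0.0932

0.09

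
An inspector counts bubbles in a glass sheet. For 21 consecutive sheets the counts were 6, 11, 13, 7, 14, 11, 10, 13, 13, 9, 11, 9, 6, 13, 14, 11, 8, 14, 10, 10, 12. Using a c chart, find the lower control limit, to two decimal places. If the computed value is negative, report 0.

0.89

c̄ = (6 + 11 + 13 + 7 + 14 + 11 + 10 + 13 + 13 + 9 + 11 + 9 + 6 + 13 + 14 + 11 + 8 + 14 + 10 + 10 + 12) / 21 = 225 / 21 = 10.7143
LCL = c̄ − 3√c̄ = 10.7143 − 3 × 3.2733 = 0.8945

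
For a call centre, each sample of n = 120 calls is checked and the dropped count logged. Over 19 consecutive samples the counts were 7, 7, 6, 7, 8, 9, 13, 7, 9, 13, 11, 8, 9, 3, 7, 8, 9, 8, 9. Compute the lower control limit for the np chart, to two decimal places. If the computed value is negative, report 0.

p̄ = Σdᵢ / (k·n) = 158 / (19 × 120) = 0.06930
LCL = np̄ − 3·√(np̄(1−p̄)) = 8.3158 − 3 × 2.7820 = -0.0302 → 0 (negative, so LCL = 0)

0.00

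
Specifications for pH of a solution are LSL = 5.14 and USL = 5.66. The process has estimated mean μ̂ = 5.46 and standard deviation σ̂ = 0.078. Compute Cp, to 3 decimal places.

1.111

Cp = (USL − LSL) / (6σ̂) = (5.66 − 5.14) / (6 × 0.078) = 0.5200 / 0.4680 = 1.1111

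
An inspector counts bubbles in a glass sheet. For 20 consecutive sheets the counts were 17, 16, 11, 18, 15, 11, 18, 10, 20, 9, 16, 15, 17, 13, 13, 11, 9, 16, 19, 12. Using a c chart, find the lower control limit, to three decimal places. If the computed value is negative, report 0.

c̄ = (17 + 16 + 11 + 18 + 15 + 11 + 18 + 10 + 20 + 9 + 16 + 15 + 17 + 13 + 13 + 11 + 9 + 16 + 19 + 12) / 20 = 286 / 20 = 14.3000
LCL = c̄ − 3√c̄ = 14.3000 − 3 × 3.7815 = 2.9554

2.955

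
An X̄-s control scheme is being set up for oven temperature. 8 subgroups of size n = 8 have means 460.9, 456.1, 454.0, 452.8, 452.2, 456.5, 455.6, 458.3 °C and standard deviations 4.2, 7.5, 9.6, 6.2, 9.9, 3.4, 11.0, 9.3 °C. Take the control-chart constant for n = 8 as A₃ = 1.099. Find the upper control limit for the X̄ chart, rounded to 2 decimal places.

464.19

X̄̄ = (460.9 + 456.1 + 454.0 + 452.8 + 452.2 + 456.5 + 455.6 + 458.3) / 8 = 455.8000
s̄ = (4.2 + 7.5 + 9.6 + 6.2 + 9.9 + 3.4 + 11.0 + 9.3) / 8 = 7.6375
UCL = X̄̄ + A₃·s̄ = 455.8000 + 1.099 × 7.6375 = 464.1936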